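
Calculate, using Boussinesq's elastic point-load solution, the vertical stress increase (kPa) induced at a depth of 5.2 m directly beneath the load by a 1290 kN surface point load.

Boussinesq vertical stress below a point load on an elastic half-space:
Δσ_z = 3P/(2πz²) · [1 + (r/z)²]^(−5/2)
r/z = 0/5.2 = 0; [1+(r/z)²]^(−5/2) = 1.
Δσ_z = 3×1290/(2π×5.2²) × 1 = 22.778 × 1 = 22.78 kPa

Δσ_z ≈ 22.8 kPa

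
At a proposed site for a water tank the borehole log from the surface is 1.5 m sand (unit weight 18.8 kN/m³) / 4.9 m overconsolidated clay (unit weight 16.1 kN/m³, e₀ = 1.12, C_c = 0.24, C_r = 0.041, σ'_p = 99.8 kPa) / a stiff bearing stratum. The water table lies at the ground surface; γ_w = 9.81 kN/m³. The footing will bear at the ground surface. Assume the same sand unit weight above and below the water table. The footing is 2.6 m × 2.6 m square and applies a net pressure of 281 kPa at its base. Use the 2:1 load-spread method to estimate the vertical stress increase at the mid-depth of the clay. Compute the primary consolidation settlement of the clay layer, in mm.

S_c ≈ 38.2 mm

Mid-depth of clay below the ground surface: z = 1.5 + 4.9/2 = 3.95 m.
Total vertical stress at mid-clay: σ_v = 18.8×1.5 + 16.1×2.45 = 67.645 kPa.
Pore pressure: u = 9.81×(3.95 − 0) = 38.75 kPa.
Initial effective stress: σ'_0 = σ_v − u = 67.645 − 38.75 = 28.895 kPa.
Stress increase at mid-clay by the 2:1 spreading method:
Δσ = qBL/((B+z)(L+z)) = 281×2.6×2.6/((2.6+3.95)(2.6+3.95)) = 44.276 kPa
Final effective stress: σ'_f = 28.895 + 44.276 = 73.171 kPa.
σ'_f = 73.171 ≤ σ'_p = 99.8 kPa, so the clay remains overconsolidated and only the recompression index applies:
S_c = C_r·H/(1+e₀)·log₁₀(σ'_f/σ'_0) = 0.041×4.9/2.12×log₁₀(73.171/28.895)
    = 0.094763 × 0.40352 = 0.03824 m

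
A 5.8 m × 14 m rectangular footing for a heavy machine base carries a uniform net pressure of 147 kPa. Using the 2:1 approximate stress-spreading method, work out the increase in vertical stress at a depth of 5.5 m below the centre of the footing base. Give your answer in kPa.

By the 2:1 method the load spreads at 1 horizontal : 2 vertical, so at depth z the loaded area has grown by z in each plan dimension:
Δσ = qBL/((B+z)(L+z)) = 147×5.8×14/((5.8+5.5)(14+5.5)) = 54.17 kPa

Δσ_z ≈ 54.2 kPa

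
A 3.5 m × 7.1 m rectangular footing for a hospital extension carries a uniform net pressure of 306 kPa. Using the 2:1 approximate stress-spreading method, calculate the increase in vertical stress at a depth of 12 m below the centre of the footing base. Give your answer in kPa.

Δσ_z ≈ 25.7 kPa

By the 2:1 method the load spreads at 1 horizontal : 2 vertical, so at depth z the loaded area has grown by z in each plan dimension:
Δσ = qBL/((B+z)(L+z)) = 306×3.5×7.1/((3.5+12)(7.1+12)) = 25.685 kPa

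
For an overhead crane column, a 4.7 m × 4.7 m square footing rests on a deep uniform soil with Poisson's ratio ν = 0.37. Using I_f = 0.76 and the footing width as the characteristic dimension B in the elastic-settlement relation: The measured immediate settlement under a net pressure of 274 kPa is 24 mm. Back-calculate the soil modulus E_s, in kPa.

E_s ≈ 35200 kPa

S_e = q·B·(1−ν²)/E_s · I_f  ⇒  E_s = q·B·(1−ν²)·I_f / S_e.
E_s = 274 × 4.7 × 0.8631 × 0.76 / 0.024 = 35200 kPa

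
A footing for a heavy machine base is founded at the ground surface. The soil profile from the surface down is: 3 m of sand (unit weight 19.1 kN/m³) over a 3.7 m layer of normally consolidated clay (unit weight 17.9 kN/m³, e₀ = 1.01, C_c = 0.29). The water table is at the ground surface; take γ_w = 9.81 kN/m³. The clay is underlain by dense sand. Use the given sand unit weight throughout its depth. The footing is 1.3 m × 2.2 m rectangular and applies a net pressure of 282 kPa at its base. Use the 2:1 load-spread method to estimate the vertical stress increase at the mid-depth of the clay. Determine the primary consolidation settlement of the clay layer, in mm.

S_c ≈ 83.6 mm

Mid-depth of clay below the ground surface: z = 3 + 3.7/2 = 4.85 m.
Total vertical stress at mid-clay: σ_v = 19.1×3 + 17.9×1.85 = 90.415 kPa.
Pore pressure: u = 9.81×(4.85 − 0) = 47.578 kPa.
Initial effective stress: σ'_0 = σ_v − u = 90.415 − 47.578 = 42.837 kPa.
Stress increase at mid-clay by the 2:1 spreading method:
Δσ = qBL/((B+z)(L+z)) = 282×1.3×2.2/((1.3+4.85)(2.2+4.85)) = 18.602 kPa
Final effective stress: σ'_f = σ'_0 + Δσ = 42.837 + 18.602 = 61.439 kPa.
Normally consolidated clay, so the full stress increment lies on the virgin compression line:
S_c = C_c·H/(1+e₀)·log₁₀(σ'_f/σ'_0) = 0.29×3.7/(1+1.01)×log₁₀(61.439/42.837)
    = 0.53383 × 0.15663 = 0.08361 m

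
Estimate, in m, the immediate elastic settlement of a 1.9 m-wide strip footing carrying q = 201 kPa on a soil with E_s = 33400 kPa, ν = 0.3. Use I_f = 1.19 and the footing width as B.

S_e ≈ 0.0124 m

Immediate (elastic) settlement: S_e = q·B·(1−ν²)/E_s · I_f.
S_e = 201 × 1.9 × (1 − 0.3²) / 33400 × 1.19
    = 201 × 1.9 × 0.91 / 33400 × 1.19
    = 0.01238 m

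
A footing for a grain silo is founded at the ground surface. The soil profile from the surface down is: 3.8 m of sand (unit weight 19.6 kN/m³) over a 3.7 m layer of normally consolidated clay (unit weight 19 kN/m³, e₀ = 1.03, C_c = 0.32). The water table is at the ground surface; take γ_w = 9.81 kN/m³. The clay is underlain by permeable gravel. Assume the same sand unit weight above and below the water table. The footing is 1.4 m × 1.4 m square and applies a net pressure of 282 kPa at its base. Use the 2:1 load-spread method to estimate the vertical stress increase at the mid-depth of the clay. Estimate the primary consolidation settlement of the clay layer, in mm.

S_c ≈ 47.3 mm

Mid-depth of clay below the ground surface: z = 3.8 + 3.7/2 = 5.65 m.
Total vertical stress at mid-clay: σ_v = 19.6×3.8 + 19×1.85 = 109.63 kPa.
Pore pressure: u = 9.81×(5.65 − 0) = 55.427 kPa.
Initial effective stress: σ'_0 = σ_v − u = 109.63 − 55.427 = 54.203 kPa.
Stress increase at mid-clay by the 2:1 spreading method:
Δσ = qBL/((B+z)(L+z)) = 282×1.4×1.4/((1.4+5.65)(1.4+5.65)) = 11.121 kPa
Final effective stress: σ'_f = σ'_0 + Δσ = 54.203 + 11.121 = 65.324 kPa.
Normally consolidated clay, so the full stress increment lies on the virgin compression line:
S_c = C_c·H/(1+e₀)·log₁₀(σ'_f/σ'_0) = 0.32×3.7/(1+1.03)×log₁₀(65.324/54.203)
    = 0.58325 × 0.081049 = 0.04727 m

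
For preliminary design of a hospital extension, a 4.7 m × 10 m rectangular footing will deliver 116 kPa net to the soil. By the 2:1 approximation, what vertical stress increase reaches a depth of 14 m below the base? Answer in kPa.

Δσ_z ≈ 12.1 kPa

By the 2:1 method the load spreads at 1 horizontal : 2 vertical, so at depth z the loaded area has grown by z in each plan dimension:
Δσ = qBL/((B+z)(L+z)) = 116×4.7×10/((4.7+14)(10+14)) = 12.148 kPa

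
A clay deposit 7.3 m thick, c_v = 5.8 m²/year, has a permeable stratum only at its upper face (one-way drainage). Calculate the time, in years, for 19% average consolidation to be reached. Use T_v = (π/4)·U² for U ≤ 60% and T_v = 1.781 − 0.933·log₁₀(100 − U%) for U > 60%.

t ≈ 0.261 years

Drainage path length: H_d = H = 7.3 m (single drainage).
U ≤ 60%: T_v = (π/4)·U² = (π/4)×0.19² = 0.028353.
t = T_v·H_d²/c_v = 0.028353×7.3²/5.8 = 0.2605 years.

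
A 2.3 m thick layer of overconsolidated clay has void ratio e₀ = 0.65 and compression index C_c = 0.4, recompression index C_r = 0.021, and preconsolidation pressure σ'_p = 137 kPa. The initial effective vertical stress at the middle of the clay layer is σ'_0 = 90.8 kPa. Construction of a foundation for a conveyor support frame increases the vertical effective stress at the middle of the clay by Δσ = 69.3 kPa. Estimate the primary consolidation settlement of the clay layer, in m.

Final effective stress: σ'_f = 90.8 + 69.3 = 160.1 kPa.
σ'_f = 160.1 > σ'_p = 137 kPa, so the stress path crosses the preconsolidation pressure — recompression up to σ'_p, then virgin compression beyond:
S_c = H/(1+e₀)·[C_r·log₁₀(σ'_p/σ'_0) + C_c·log₁₀(σ'_f/σ'_p)]
    = 2.3/1.65 × [0.021×log₁₀(137/90.8) + 0.4×log₁₀(160.1/137)]
    = 1.3939 × [0.0037513 + 0.027068] = 0.04296 m

S_c ≈ 0.043 m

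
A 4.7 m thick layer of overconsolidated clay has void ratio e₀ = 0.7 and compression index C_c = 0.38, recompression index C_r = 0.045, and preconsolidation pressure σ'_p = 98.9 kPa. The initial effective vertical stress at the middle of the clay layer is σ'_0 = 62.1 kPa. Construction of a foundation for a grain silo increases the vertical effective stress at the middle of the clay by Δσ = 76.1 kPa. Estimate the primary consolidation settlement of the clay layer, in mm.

S_c ≈ 178 mm

Final effective stress: σ'_f = 62.1 + 76.1 = 138.2 kPa.
σ'_f = 138.2 > σ'_p = 98.9 kPa, so the stress path crosses the preconsolidation pressure — recompression up to σ'_p, then virgin compression beyond:
S_c = H/(1+e₀)·[C_r·log₁₀(σ'_p/σ'_0) + C_c·log₁₀(σ'_f/σ'_p)]
    = 4.7/1.7 × [0.045×log₁₀(98.9/62.1) + 0.38×log₁₀(138.2/98.9)]
    = 2.7647 × [0.0090947 + 0.055218] = 0.1778 m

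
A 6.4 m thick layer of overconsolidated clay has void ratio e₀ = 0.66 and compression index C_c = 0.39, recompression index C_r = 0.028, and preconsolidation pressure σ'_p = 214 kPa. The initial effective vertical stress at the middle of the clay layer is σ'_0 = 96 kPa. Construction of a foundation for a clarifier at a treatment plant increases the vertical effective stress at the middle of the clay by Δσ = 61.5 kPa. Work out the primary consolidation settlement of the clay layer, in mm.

Final effective stress: σ'_f = 96 + 61.5 = 157.5 kPa.
σ'_f = 157.5 ≤ σ'_p = 214 kPa, so the clay remains overconsolidated and only the recompression index applies:
S_c = C_r·H/(1+e₀)·log₁₀(σ'_f/σ'_0) = 0.028×6.4/1.66×log₁₀(157.5/96)
    = 0.10795 × 0.21501 = 0.02321 m

S_c ≈ 23.2 mm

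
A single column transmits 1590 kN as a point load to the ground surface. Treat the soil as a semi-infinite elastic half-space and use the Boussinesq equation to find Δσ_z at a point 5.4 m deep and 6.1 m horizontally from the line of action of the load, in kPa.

Boussinesq vertical stress below a point load on an elastic half-space:
Δσ_z = 3P/(2πz²) · [1 + (r/z)²]^(−5/2)
r/z = 6.1/5.4 = 1.1296; [1+(r/z)²]^(−5/2) = 0.12795.
Δσ_z = 3×1590/(2π×5.4²) × 0.12795 = 26.035 × 0.12795 = 3.331 kPa

Δσ_z ≈ 3.33 kPa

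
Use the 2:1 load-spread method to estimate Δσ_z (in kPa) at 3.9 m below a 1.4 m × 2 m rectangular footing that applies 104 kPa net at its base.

By the 2:1 method the load spreads at 1 horizontal : 2 vertical, so at depth z the loaded area has grown by z in each plan dimension:
Δσ = qBL/((B+z)(L+z)) = 104×1.4×2/((1.4+3.9)(2+3.9)) = 9.3124 kPa

Δσ_z ≈ 9.31 kPa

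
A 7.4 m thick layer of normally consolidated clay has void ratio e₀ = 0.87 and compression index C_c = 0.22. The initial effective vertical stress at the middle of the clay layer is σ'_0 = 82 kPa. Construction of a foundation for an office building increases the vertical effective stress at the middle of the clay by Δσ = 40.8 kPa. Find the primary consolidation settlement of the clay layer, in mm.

Final effective stress: σ'_f = σ'_0 + Δσ = 82 + 40.8 = 122.8 kPa.
Normally consolidated clay, so the full stress increment lies on the virgin compression line:
S_c = C_c·H/(1+e₀)·log₁₀(σ'_f/σ'_0) = 0.22×7.4/(1+0.87)×log₁₀(122.8/82)
    = 0.87059 × 0.17538 = 0.1527 m

S_c ≈ 153 mm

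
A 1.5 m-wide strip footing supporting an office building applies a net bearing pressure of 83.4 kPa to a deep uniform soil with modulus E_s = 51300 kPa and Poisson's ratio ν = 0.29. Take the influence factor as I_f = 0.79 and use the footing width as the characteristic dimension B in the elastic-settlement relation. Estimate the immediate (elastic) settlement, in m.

S_e ≈ 0.00176 m

Immediate (elastic) settlement: S_e = q·B·(1−ν²)/E_s · I_f.
S_e = 83.4 × 1.5 × (1 − 0.29²) / 51300 × 0.79
    = 83.4 × 1.5 × 0.9159 / 51300 × 0.79
    = 0.001764 m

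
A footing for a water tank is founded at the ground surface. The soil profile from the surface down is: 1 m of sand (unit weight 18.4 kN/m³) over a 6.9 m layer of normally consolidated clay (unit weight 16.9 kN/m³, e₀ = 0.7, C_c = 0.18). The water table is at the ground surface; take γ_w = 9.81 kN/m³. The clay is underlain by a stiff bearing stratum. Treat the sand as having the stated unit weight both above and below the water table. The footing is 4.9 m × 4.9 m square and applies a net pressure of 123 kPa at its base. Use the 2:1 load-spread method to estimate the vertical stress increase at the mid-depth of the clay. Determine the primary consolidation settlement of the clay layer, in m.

S_c ≈ 0.223 m

Mid-depth of clay below the ground surface: z = 1 + 6.9/2 = 4.45 m.
Total vertical stress at mid-clay: σ_v = 18.4×1 + 16.9×3.45 = 76.705 kPa.
Pore pressure: u = 9.81×(4.45 − 0) = 43.655 kPa.
Initial effective stress: σ'_0 = σ_v − u = 76.705 − 43.655 = 33.05 kPa.
Stress increase at mid-clay by the 2:1 spreading method:
Δσ = qBL/((B+z)(L+z)) = 123×4.9×4.9/((4.9+4.45)(4.9+4.45)) = 33.781 kPa
Final effective stress: σ'_f = σ'_0 + Δσ = 33.05 + 33.781 = 66.831 kPa.
Normally consolidated clay, so the full stress increment lies on the virgin compression line:
S_c = C_c·H/(1+e₀)·log₁₀(σ'_f/σ'_0) = 0.18×6.9/(1+0.7)×log₁₀(66.831/33.05)
    = 0.73059 × 0.30581 = 0.2234 m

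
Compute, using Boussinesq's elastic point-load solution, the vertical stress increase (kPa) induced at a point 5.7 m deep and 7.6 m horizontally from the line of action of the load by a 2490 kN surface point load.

Δσ_z ≈ 2.85 kPa

Boussinesq vertical stress below a point load on an elastic half-space:
Δσ_z = 3P/(2πz²) · [1 + (r/z)²]^(−5/2)
r/z = 7.6/5.7 = 1.3333; [1+(r/z)²]^(−5/2) = 0.07776.
Δσ_z = 3×2490/(2π×5.7²) × 0.07776 = 36.592 × 0.07776 = 2.845 kPa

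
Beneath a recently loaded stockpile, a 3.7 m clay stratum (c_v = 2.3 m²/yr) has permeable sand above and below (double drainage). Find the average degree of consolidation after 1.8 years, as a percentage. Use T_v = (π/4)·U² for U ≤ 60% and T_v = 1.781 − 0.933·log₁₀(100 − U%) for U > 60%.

Drainage path length: H_d = H/2 = 1.85 m (double drainage).
T_v = c_v·t/H_d² = 2.3×1.8/1.85² = 1.2096.
T_v = 1.2096 corresponds to the U > 60% branch:
U = 1 − 10^((1.781 − T_v)/0.933)/100 = 0.959

U ≈ 95.9 %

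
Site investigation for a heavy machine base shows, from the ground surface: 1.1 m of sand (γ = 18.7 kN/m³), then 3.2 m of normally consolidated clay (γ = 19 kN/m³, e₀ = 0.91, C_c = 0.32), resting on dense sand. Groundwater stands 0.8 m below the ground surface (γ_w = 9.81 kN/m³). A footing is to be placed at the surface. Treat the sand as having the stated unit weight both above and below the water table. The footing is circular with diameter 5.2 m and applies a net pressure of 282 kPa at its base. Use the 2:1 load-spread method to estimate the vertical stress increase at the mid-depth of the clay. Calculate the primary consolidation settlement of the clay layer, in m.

Mid-depth of clay below the ground surface: z = 1.1 + 3.2/2 = 2.7 m.
Total vertical stress at mid-clay: σ_v = 18.7×1.1 + 19×1.6 = 50.97 kPa.
Pore pressure: u = 9.81×(2.7 − 0.8) = 18.639 kPa.
Initial effective stress: σ'_0 = σ_v − u = 50.97 − 18.639 = 32.331 kPa.
Stress increase at mid-clay by the 2:1 spreading method:
Δσ ≈ qD²/(D+z)² = 282×5.2²/(5.2+2.7)² = 122.18 kPa
Final effective stress: σ'_f = σ'_0 + Δσ = 32.331 + 122.18 = 154.51 kPa.
Normally consolidated clay, so the full stress increment lies on the virgin compression line:
S_c = C_c·H/(1+e₀)·log₁₀(σ'_f/σ'_0) = 0.32×3.2/(1+0.91)×log₁₀(154.51/32.331)
    = 0.53613 × 0.67934 = 0.3642 m

S_c ≈ 0.364 m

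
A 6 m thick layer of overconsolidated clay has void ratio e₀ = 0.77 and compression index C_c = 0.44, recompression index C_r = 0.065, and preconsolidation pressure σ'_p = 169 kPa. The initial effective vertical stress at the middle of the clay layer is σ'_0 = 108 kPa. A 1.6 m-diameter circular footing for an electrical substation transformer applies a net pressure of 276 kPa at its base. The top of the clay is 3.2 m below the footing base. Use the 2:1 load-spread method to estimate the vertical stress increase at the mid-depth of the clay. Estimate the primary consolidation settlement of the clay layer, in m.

S_c ≈ 0.00977 m

Mid-depth of clay below the footing base: z = 3.2 + 6/2 = 6.2 m.
Stress increase at mid-clay by the 2:1 spreading method:
Δσ ≈ qD²/(D+z)² = 276×1.6²/(1.6+6.2)² = 11.613 kPa
Final effective stress: σ'_f = 108 + 11.613 = 119.61 kPa.
σ'_f = 119.61 ≤ σ'_p = 169 kPa, so the clay remains overconsolidated and only the recompression index applies:
S_c = C_r·H/(1+e₀)·log₁₀(σ'_f/σ'_0) = 0.065×6/1.77×log₁₀(119.61/108)
    = 0.22034 × 0.044344 = 0.009771 m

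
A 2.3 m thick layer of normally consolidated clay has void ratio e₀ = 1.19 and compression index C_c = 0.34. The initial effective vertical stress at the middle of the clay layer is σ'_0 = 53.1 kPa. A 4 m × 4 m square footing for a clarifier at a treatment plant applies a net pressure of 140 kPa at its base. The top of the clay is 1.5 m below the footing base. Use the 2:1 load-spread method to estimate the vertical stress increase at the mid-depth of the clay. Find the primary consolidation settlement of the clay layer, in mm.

S_c ≈ 104 mm

Mid-depth of clay below the footing base: z = 1.5 + 2.3/2 = 2.65 m.
Stress increase at mid-clay by the 2:1 spreading method:
Δσ = qBL/((B+z)(L+z)) = 140×4×4/((4+2.65)(4+2.65)) = 50.653 kPa
Final effective stress: σ'_f = σ'_0 + Δσ = 53.1 + 50.653 = 103.75 kPa.
Normally consolidated clay, so the full stress increment lies on the virgin compression line:
S_c = C_c·H/(1+e₀)·log₁₀(σ'_f/σ'_0) = 0.34×2.3/(1+1.19)×log₁₀(103.75/53.1)
    = 0.35708 × 0.29089 = 0.1039 m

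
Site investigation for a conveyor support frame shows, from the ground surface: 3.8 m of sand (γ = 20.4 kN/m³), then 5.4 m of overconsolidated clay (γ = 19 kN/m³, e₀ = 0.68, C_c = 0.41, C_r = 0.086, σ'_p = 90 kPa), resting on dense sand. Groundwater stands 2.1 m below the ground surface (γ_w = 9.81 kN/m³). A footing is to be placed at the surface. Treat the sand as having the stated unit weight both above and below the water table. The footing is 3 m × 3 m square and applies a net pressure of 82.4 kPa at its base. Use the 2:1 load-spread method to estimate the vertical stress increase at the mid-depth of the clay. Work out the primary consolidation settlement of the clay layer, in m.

S_c ≈ 0.0301 m

Mid-depth of clay below the ground surface: z = 3.8 + 5.4/2 = 6.5 m.
Total vertical stress at mid-clay: σ_v = 20.4×3.8 + 19×2.7 = 128.82 kPa.
Pore pressure: u = 9.81×(6.5 − 2.1) = 43.164 kPa.
Initial effective stress: σ'_0 = σ_v − u = 128.82 − 43.164 = 85.656 kPa.
Stress increase at mid-clay by the 2:1 spreading method:
Δσ = qBL/((B+z)(L+z)) = 82.4×3×3/((3+6.5)(3+6.5)) = 8.2172 kPa
Final effective stress: σ'_f = 85.656 + 8.2172 = 93.873 kPa.
σ'_f = 93.873 > σ'_p = 90 kPa, so the stress path crosses the preconsolidation pressure — recompression up to σ'_p, then virgin compression beyond:
S_c = H/(1+e₀)·[C_r·log₁₀(σ'_p/σ'_0) + C_c·log₁₀(σ'_f/σ'_p)]
    = 5.4/1.68 × [0.086×log₁₀(90/85.656) + 0.41×log₁₀(93.873/90)]
    = 3.2143 × [0.0018477 + 0.0075023] = 0.03005 m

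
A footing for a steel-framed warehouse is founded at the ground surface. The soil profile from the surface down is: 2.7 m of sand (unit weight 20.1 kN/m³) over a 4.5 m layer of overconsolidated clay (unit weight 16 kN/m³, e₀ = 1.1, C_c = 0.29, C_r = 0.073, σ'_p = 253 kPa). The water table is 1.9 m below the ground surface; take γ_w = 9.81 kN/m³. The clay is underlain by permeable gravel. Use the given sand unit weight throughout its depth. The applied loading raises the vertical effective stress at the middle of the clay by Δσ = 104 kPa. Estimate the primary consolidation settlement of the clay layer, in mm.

Mid-depth of clay below the ground surface: z = 2.7 + 4.5/2 = 4.95 m.
Total vertical stress at mid-clay: σ_v = 20.1×2.7 + 16×2.25 = 90.27 kPa.
Pore pressure: u = 9.81×(4.95 − 1.9) = 29.921 kPa.
Initial effective stress: σ'_0 = σ_v − u = 90.27 − 29.921 = 60.349 kPa.
Final effective stress: σ'_f = 60.349 + 104 = 164.35 kPa.
σ'_f = 164.35 ≤ σ'_p = 253 kPa, so the clay remains overconsolidated and only the recompression index applies:
S_c = C_r·H/(1+e₀)·log₁₀(σ'_f/σ'_0) = 0.073×4.5/2.1×log₁₀(164.35/60.349)
    = 0.15643 × 0.4351 = 0.06806 m

S_c ≈ 68.1 mm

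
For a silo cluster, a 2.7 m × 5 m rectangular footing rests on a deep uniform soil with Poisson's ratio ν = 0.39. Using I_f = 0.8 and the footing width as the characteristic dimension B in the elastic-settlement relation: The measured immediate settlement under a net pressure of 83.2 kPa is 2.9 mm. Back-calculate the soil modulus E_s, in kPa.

E_s ≈ 52500 kPa

S_e = q·B·(1−ν²)/E_s · I_f  ⇒  E_s = q·B·(1−ν²)·I_f / S_e.
E_s = 83.2 × 2.7 × 0.8479 × 0.8 / 0.0029 = 52540 kPa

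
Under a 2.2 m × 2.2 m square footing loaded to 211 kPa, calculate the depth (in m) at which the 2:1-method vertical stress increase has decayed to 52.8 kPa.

z ≈ 2.2 m

2:1 spreading — at depth z the loaded area has grown by z in each plan dimension:
qB²/(B+z)² = Δσ_z ⇒ z = B(√(q/Δσ_z) − 1) = 2.2×(√(211/52.8) − 1) = 2.198 m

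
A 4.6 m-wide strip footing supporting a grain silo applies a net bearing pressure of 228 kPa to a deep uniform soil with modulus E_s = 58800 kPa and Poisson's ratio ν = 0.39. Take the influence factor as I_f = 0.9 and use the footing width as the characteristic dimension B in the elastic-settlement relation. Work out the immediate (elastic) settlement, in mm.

S_e ≈ 13.6 mm

Immediate (elastic) settlement: S_e = q·B·(1−ν²)/E_s · I_f.
S_e = 228 × 4.6 × (1 − 0.39²) / 58800 × 0.9
    = 228 × 4.6 × 0.8479 / 58800 × 0.9
    = 0.01361 m = 13.61 mm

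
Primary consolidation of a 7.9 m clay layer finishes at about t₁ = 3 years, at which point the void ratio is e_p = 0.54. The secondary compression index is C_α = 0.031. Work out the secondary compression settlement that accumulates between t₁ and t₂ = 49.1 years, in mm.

Secondary compression: S_s = C_α·H/(1+e_p)·log₁₀(t₂/t₁)
S_s = 0.031×7.9/(1+0.54)×log₁₀(49.1/3)
    = 0.159 × 1.214 = 0.1931 m

S_s ≈ 193 mm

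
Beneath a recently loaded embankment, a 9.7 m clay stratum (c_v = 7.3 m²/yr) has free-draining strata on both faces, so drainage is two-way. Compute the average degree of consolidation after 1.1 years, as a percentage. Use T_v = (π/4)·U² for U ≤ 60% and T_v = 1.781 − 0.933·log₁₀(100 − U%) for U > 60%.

Drainage path length: H_d = H/2 = 4.85 m (double drainage).
T_v = c_v·t/H_d² = 7.3×1.1/4.85² = 0.34138.
T_v = 0.34138 corresponds to the U > 60% branch:
U = 1 − 10^((1.781 − T_v)/0.933)/100 = 0.6509

U ≈ 65.1 %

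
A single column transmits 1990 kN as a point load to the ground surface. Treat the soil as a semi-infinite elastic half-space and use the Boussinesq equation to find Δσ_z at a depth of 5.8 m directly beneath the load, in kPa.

Δσ_z ≈ 28.2 kPa

Boussinesq vertical stress below a point load on an elastic half-space:
Δσ_z = 3P/(2πz²) · [1 + (r/z)²]^(−5/2)
r/z = 0/5.8 = 0; [1+(r/z)²]^(−5/2) = 1.
Δσ_z = 3×1990/(2π×5.8²) × 1 = 28.245 × 1 = 28.25 kPa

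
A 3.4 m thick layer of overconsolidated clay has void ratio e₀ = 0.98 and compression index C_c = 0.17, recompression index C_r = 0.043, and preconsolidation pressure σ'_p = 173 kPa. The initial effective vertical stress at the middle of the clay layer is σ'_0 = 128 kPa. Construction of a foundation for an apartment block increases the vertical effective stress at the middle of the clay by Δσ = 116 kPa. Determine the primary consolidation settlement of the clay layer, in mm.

Final effective stress: σ'_f = 128 + 116 = 244 kPa.
σ'_f = 244 > σ'_p = 173 kPa, so the stress path crosses the preconsolidation pressure — recompression up to σ'_p, then virgin compression beyond:
S_c = H/(1+e₀)·[C_r·log₁₀(σ'_p/σ'_0) + C_c·log₁₀(σ'_f/σ'_p)]
    = 3.4/1.98 × [0.043×log₁₀(173/128) + 0.17×log₁₀(244/173)]
    = 1.7172 × [0.005626 + 0.025388] = 0.05326 m

S_c ≈ 53.3 mm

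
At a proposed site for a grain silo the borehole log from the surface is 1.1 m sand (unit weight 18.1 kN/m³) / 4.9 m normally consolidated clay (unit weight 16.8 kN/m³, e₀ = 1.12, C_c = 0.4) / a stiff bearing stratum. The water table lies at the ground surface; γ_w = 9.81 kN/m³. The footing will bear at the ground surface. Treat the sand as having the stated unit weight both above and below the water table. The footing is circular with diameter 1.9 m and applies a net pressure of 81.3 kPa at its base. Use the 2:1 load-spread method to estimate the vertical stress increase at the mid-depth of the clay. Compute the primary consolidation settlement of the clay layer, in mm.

Mid-depth of clay below the ground surface: z = 1.1 + 4.9/2 = 3.55 m.
Total vertical stress at mid-clay: σ_v = 18.1×1.1 + 16.8×2.45 = 61.07 kPa.
Pore pressure: u = 9.81×(3.55 − 0) = 34.825 kPa.
Initial effective stress: σ'_0 = σ_v − u = 61.07 − 34.825 = 26.245 kPa.
Stress increase at mid-clay by the 2:1 spreading method:
Δσ ≈ qD²/(D+z)² = 81.3×1.9²/(1.9+3.55)² = 9.8811 kPa
Final effective stress: σ'_f = σ'_0 + Δσ = 26.245 + 9.8811 = 36.126 kPa.
Normally consolidated clay, so the full stress increment lies on the virgin compression line:
S_c = C_c·H/(1+e₀)·log₁₀(σ'_f/σ'_0) = 0.4×4.9/(1+1.12)×log₁₀(36.126/26.245)
    = 0.92453 × 0.13877 = 0.1283 m

S_c ≈ 128 mm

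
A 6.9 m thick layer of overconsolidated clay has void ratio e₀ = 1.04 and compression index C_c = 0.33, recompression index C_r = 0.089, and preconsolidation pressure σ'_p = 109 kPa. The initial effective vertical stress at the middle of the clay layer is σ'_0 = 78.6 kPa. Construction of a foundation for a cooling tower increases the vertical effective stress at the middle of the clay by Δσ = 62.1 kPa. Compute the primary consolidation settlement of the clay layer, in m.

Final effective stress: σ'_f = 78.6 + 62.1 = 140.7 kPa.
σ'_f = 140.7 > σ'_p = 109 kPa, so the stress path crosses the preconsolidation pressure — recompression up to σ'_p, then virgin compression beyond:
S_c = H/(1+e₀)·[C_r·log₁₀(σ'_p/σ'_0) + C_c·log₁₀(σ'_f/σ'_p)]
    = 6.9/2.04 × [0.089×log₁₀(109/78.6) + 0.33×log₁₀(140.7/109)]
    = 3.3824 × [0.012638 + 0.036586] = 0.1665 m

S_c ≈ 0.166 m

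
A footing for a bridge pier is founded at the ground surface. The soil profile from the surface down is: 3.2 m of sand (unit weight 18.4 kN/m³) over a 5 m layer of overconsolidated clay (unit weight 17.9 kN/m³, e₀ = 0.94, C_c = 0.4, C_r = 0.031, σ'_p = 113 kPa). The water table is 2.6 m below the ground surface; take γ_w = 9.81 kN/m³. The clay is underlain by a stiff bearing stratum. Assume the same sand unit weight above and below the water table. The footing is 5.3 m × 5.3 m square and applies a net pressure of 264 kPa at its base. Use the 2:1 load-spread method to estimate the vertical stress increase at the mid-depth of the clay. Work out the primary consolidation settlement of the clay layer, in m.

Mid-depth of clay below the ground surface: z = 3.2 + 5/2 = 5.7 m.
Total vertical stress at mid-clay: σ_v = 18.4×3.2 + 17.9×2.5 = 103.63 kPa.
Pore pressure: u = 9.81×(5.7 − 2.6) = 30.411 kPa.
Initial effective stress: σ'_0 = σ_v − u = 103.63 − 30.411 = 73.219 kPa.
Stress increase at mid-clay by the 2:1 spreading method:
Δσ = qBL/((B+z)(L+z)) = 264×5.3×5.3/((5.3+5.7)(5.3+5.7)) = 61.287 kPa
Final effective stress: σ'_f = 73.219 + 61.287 = 134.51 kPa.
σ'_f = 134.51 > σ'_p = 113 kPa, so the stress path crosses the preconsolidation pressure — recompression up to σ'_p, then virgin compression beyond:
S_c = H/(1+e₀)·[C_r·log₁₀(σ'_p/σ'_0) + C_c·log₁₀(σ'_f/σ'_p)]
    = 5/1.94 × [0.031×log₁₀(113/73.219) + 0.4×log₁₀(134.51/113)]
    = 2.5773 × [0.0058421 + 0.03027] = 0.09307 m

S_c ≈ 0.0931 m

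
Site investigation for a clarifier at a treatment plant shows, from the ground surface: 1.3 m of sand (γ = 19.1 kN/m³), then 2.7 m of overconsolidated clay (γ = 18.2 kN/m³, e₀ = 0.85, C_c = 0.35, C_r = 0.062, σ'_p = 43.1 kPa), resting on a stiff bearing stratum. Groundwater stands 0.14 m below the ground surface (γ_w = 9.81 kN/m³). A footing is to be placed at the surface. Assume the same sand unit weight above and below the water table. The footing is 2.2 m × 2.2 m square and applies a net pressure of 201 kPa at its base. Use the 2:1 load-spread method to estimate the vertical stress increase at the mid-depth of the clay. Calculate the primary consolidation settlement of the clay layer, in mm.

S_c ≈ 117 mm

Mid-depth of clay below the ground surface: z = 1.3 + 2.7/2 = 2.65 m.
Total vertical stress at mid-clay: σ_v = 19.1×1.3 + 18.2×1.35 = 49.4 kPa.
Pore pressure: u = 9.81×(2.65 − 0.14) = 24.623 kPa.
Initial effective stress: σ'_0 = σ_v − u = 49.4 − 24.623 = 24.777 kPa.
Stress increase at mid-clay by the 2:1 spreading method:
Δσ = qBL/((B+z)(L+z)) = 201×2.2×2.2/((2.2+2.65)(2.2+2.65)) = 41.358 kPa
Final effective stress: σ'_f = 24.777 + 41.358 = 66.135 kPa.
σ'_f = 66.135 > σ'_p = 43.1 kPa, so the stress path crosses the preconsolidation pressure — recompression up to σ'_p, then virgin compression beyond:
S_c = H/(1+e₀)·[C_r·log₁₀(σ'_p/σ'_0) + C_c·log₁₀(σ'_f/σ'_p)]
    = 2.7/1.85 × [0.062×log₁₀(43.1/24.777) + 0.35×log₁₀(66.135/43.1)]
    = 1.4595 × [0.014907 + 0.065084] = 0.1167 m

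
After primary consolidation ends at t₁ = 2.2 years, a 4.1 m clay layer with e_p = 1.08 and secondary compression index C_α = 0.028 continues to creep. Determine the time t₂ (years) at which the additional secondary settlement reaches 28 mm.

S_s = C_α·H/(1+e_p)·log₁₀(t₂/t₁) ⇒ log₁₀(t₂/t₁) = S_s·(1+e_p)/(C_α·H).
log₁₀(t₂/t₁) = 0.028 × (1+1.08) / (0.028×4.1) = 0.5073
t₂ = t₁ × 10^0.5073 = 2.2 × 3.216 = 7.075 years

t₂ ≈ 7.08 years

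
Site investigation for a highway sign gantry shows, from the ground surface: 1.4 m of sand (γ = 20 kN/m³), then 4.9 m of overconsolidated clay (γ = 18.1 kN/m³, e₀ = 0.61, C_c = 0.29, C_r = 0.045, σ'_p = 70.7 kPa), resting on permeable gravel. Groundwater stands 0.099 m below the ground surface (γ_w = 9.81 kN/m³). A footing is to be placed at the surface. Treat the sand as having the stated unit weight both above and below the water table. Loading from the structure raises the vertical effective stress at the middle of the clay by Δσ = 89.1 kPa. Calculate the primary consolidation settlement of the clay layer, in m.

S_c ≈ 0.258 m

Mid-depth of clay below the ground surface: z = 1.4 + 4.9/2 = 3.85 m.
Total vertical stress at mid-clay: σ_v = 20×1.4 + 18.1×2.45 = 72.345 kPa.
Pore pressure: u = 9.81×(3.85 − 0.099) = 36.797 kPa.
Initial effective stress: σ'_0 = σ_v − u = 72.345 − 36.797 = 35.548 kPa.
Final effective stress: σ'_f = 35.548 + 89.1 = 124.65 kPa.
σ'_f = 124.65 > σ'_p = 70.7 kPa, so the stress path crosses the preconsolidation pressure — recompression up to σ'_p, then virgin compression beyond:
S_c = H/(1+e₀)·[C_r·log₁₀(σ'_p/σ'_0) + C_c·log₁₀(σ'_f/σ'_p)]
    = 4.9/1.61 × [0.045×log₁₀(70.7/35.548) + 0.29×log₁₀(124.65/70.7)]
    = 3.0435 × [0.013437 + 0.071419] = 0.2583 m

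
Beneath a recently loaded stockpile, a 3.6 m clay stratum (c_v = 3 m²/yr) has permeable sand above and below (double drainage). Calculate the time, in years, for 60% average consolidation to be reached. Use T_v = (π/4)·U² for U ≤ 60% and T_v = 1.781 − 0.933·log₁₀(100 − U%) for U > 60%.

Drainage path length: H_d = H/2 = 1.8 m (double drainage).
U ≤ 60%: T_v = (π/4)·U² = (π/4)×0.6² = 0.28274.
t = T_v·H_d²/c_v = 0.28274×1.8²/3 = 0.3054 years.

t ≈ 0.305 years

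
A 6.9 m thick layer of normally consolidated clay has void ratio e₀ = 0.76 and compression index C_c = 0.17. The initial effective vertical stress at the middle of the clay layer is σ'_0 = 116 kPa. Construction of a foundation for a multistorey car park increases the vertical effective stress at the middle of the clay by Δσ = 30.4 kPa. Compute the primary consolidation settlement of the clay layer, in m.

Final effective stress: σ'_f = σ'_0 + Δσ = 116 + 30.4 = 146.4 kPa.
Normally consolidated clay, so the full stress increment lies on the virgin compression line:
S_c = C_c·H/(1+e₀)·log₁₀(σ'_f/σ'_0) = 0.17×6.9/(1+0.76)×log₁₀(146.4/116)
    = 0.66648 × 0.10108 = 0.06737 m

S_c ≈ 0.0674 m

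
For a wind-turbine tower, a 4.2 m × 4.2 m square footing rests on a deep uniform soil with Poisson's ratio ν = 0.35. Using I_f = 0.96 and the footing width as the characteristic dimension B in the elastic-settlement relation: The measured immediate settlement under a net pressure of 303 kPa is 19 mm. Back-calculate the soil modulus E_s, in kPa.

S_e = q·B·(1−ν²)/E_s · I_f  ⇒  E_s = q·B·(1−ν²)·I_f / S_e.
E_s = 303 × 4.2 × 0.8775 × 0.96 / 0.019 = 56420 kPa

E_s ≈ 56400 kPa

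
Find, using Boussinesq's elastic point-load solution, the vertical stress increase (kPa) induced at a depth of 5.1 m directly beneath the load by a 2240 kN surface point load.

Boussinesq vertical stress below a point load on an elastic half-space:
Δσ_z = 3P/(2πz²) · [1 + (r/z)²]^(−5/2)
r/z = 0/5.1 = 0; [1+(r/z)²]^(−5/2) = 1.
Δσ_z = 3×2240/(2π×5.1²) × 1 = 41.12 × 1 = 41.12 kPa

Δσ_z ≈ 41.1 kPa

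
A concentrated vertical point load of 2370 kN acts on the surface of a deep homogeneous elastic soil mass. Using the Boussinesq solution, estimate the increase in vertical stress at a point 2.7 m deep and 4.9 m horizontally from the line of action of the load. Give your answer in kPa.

Δσ_z ≈ 4.06 kPa

Boussinesq vertical stress below a point load on an elastic half-space:
Δσ_z = 3P/(2πz²) · [1 + (r/z)²]^(−5/2)
r/z = 4.9/2.7 = 1.8148; [1+(r/z)²]^(−5/2) = 0.026179.
Δσ_z = 3×2370/(2π×2.7²) × 0.026179 = 155.23 × 0.026179 = 4.064 kPa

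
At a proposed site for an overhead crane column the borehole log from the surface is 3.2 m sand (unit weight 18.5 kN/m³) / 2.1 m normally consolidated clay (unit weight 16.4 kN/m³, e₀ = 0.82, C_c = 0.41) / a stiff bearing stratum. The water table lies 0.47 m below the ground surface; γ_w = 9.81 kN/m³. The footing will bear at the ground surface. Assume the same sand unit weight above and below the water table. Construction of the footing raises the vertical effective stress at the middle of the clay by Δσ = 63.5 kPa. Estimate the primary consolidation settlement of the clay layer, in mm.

Mid-depth of clay below the ground surface: z = 3.2 + 2.1/2 = 4.25 m.
Total vertical stress at mid-clay: σ_v = 18.5×3.2 + 16.4×1.05 = 76.42 kPa.
Pore pressure: u = 9.81×(4.25 − 0.47) = 37.082 kPa.
Initial effective stress: σ'_0 = σ_v − u = 76.42 − 37.082 = 39.338 kPa.
Final effective stress: σ'_f = σ'_0 + Δσ = 39.338 + 63.5 = 102.84 kPa.
Normally consolidated clay, so the full stress increment lies on the virgin compression line:
S_c = C_c·H/(1+e₀)·log₁₀(σ'_f/σ'_0) = 0.41×2.1/(1+0.82)×log₁₀(102.84/39.338)
    = 0.47308 × 0.41735 = 0.1974 m

S_c ≈ 197 mm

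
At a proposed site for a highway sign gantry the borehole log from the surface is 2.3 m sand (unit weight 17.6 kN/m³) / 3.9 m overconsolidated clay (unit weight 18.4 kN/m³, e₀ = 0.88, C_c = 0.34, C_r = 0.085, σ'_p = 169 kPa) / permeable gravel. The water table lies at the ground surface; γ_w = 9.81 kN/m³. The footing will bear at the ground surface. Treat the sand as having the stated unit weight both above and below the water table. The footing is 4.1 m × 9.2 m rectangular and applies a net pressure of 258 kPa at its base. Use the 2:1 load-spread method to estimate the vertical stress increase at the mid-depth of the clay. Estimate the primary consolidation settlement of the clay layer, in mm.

S_c ≈ 95.9 mm

Mid-depth of clay below the ground surface: z = 2.3 + 3.9/2 = 4.25 m.
Total vertical stress at mid-clay: σ_v = 17.6×2.3 + 18.4×1.95 = 76.36 kPa.
Pore pressure: u = 9.81×(4.25 − 0) = 41.693 kPa.
Initial effective stress: σ'_0 = σ_v − u = 76.36 − 41.693 = 34.667 kPa.
Stress increase at mid-clay by the 2:1 spreading method:
Δσ = qBL/((B+z)(L+z)) = 258×4.1×9.2/((4.1+4.25)(9.2+4.25)) = 86.653 kPa
Final effective stress: σ'_f = 34.667 + 86.653 = 121.32 kPa.
σ'_f = 121.32 ≤ σ'_p = 169 kPa, so the clay remains overconsolidated and only the recompression index applies:
S_c = C_r·H/(1+e₀)·log₁₀(σ'_f/σ'_0) = 0.085×3.9/1.88×log₁₀(121.32/34.667)
    = 0.17633 × 0.54402 = 0.09593 m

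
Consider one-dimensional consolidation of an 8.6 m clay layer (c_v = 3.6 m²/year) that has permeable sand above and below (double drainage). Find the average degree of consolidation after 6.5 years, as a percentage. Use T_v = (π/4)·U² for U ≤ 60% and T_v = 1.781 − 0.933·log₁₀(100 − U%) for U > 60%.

U ≈ 96.4 %

Drainage path length: H_d = H/2 = 4.3 m (double drainage).
T_v = c_v·t/H_d² = 3.6×6.5/4.3² = 1.2655.
T_v = 1.2655 corresponds to the U > 60% branch:
U = 1 − 10^((1.781 − T_v)/0.933)/100 = 0.9643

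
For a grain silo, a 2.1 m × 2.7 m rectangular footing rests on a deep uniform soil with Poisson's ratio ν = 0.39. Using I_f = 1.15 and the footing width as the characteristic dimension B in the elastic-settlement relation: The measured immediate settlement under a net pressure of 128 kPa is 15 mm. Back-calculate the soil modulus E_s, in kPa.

E_s ≈ 17500 kPa

S_e = q·B·(1−ν²)/E_s · I_f  ⇒  E_s = q·B·(1−ν²)·I_f / S_e.
E_s = 128 × 2.1 × 0.8479 × 1.15 / 0.015 = 17470 kPa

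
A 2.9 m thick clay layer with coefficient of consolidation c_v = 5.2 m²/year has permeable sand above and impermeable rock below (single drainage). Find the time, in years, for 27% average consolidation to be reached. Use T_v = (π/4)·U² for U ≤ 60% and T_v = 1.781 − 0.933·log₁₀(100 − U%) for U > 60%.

Drainage path length: H_d = H = 2.9 m (single drainage).
U ≤ 60%: T_v = (π/4)·U² = (π/4)×0.27² = 0.057256.
t = T_v·H_d²/c_v = 0.057256×2.9²/5.2 = 0.0926 years.

t ≈ 0.0926 years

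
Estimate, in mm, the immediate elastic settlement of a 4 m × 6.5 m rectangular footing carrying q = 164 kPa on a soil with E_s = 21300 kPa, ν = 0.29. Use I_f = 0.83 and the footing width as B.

Immediate (elastic) settlement: S_e = q·B·(1−ν²)/E_s · I_f.
S_e = 164 × 4 × (1 − 0.29²) / 21300 × 0.83
    = 164 × 4 × 0.9159 / 21300 × 0.83
    = 0.02341 m = 23.41 mm

S_e ≈ 23.4 mm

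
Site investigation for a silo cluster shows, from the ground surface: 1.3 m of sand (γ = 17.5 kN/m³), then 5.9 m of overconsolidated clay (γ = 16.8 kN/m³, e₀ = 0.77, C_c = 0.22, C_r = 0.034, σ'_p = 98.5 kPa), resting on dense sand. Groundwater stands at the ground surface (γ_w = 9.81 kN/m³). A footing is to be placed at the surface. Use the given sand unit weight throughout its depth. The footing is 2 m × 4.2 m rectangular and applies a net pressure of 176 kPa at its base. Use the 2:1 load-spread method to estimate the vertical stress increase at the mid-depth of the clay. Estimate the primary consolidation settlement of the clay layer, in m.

S_c ≈ 0.032 m

Mid-depth of clay below the ground surface: z = 1.3 + 5.9/2 = 4.25 m.
Total vertical stress at mid-clay: σ_v = 17.5×1.3 + 16.8×2.95 = 72.31 kPa.
Pore pressure: u = 9.81×(4.25 − 0) = 41.693 kPa.
Initial effective stress: σ'_0 = σ_v − u = 72.31 − 41.693 = 30.617 kPa.
Stress increase at mid-clay by the 2:1 spreading method:
Δσ = qBL/((B+z)(L+z)) = 176×2×4.2/((2+4.25)(4.2+4.25)) = 27.993 kPa
Final effective stress: σ'_f = 30.617 + 27.993 = 58.61 kPa.
σ'_f = 58.61 ≤ σ'_p = 98.5 kPa, so the clay remains overconsolidated and only the recompression index applies:
S_c = C_r·H/(1+e₀)·log₁₀(σ'_f/σ'_0) = 0.034×5.9/1.77×log₁₀(58.61/30.617)
    = 0.11333 × 0.28201 = 0.03196 m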